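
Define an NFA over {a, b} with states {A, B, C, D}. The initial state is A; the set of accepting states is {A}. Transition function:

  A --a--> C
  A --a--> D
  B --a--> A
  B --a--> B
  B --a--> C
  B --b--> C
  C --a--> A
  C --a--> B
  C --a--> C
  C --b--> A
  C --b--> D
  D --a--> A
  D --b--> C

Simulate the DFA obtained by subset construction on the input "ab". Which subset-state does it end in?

{A, C, D}

Start: {A}.
δ(A,a) = {C, D}.
Union: {C, D}.
After a: {C, D}.
δ(C,b) = {A, D}; δ(D,b) = {C}.
Union: {A, C, D}.
After b: {A, C, D}.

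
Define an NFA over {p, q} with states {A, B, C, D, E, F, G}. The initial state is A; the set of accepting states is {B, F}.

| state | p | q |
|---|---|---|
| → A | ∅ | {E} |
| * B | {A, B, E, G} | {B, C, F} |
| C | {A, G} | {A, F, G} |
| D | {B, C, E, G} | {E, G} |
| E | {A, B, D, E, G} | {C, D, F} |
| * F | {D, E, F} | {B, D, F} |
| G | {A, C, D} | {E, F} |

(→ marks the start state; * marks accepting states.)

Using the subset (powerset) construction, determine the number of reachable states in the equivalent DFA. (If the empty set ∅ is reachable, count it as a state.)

Start state of the DFA: {A}.
{A} --p--> ∅  [new]
{A} --q--> {E}  [new]
∅ --p--> ∅  [seen]
∅ --q--> ∅  [seen]
{E} --p--> {A, B, D, E, G}  [new]
{E} --q--> {C, D, F}  [new]
{A, B, D, E, G} --p--> {A, B, C, D, E, G}  [new]
{A, B, D, E, G} --q--> {B, C, D, E, F, G}  [new]
{C, D, F} --p--> {A, B, C, D, E, F, G}  [new]
{C, D, F} --q--> {A, B, D, E, F, G}  [new]
{A, B, C, D, E, G} --p--> {A, B, C, D, E, G}  [seen]
{A, B, C, D, E, G} --q--> {A, B, C, D, E, F, G}  [seen]
{B, C, D, E, F, G} --p--> {A, B, C, D, E, F, G}  [seen]
{B, C, D, E, F, G} --q--> {A, B, C, D, E, F, G}  [seen]
{A, B, C, D, E, F, G} --p--> {A, B, C, D, E, F, G}  [seen]
{A, B, C, D, E, F, G} --q--> {A, B, C, D, E, F, G}  [seen]
{A, B, D, E, F, G} --p--> {A, B, C, D, E, F, G}  [seen]
{A, B, D, E, F, G} --q--> {B, C, D, E, F, G}  [seen]
Reachable DFA states: {A}, ∅, {E}, {A, B, D, E, G}, {C, D, F}, {A, B, C, D, E, G}, {B, C, D, E, F, G}, {A, B, C, D, E, F, G}, {A, B, D, E, F, G}.

9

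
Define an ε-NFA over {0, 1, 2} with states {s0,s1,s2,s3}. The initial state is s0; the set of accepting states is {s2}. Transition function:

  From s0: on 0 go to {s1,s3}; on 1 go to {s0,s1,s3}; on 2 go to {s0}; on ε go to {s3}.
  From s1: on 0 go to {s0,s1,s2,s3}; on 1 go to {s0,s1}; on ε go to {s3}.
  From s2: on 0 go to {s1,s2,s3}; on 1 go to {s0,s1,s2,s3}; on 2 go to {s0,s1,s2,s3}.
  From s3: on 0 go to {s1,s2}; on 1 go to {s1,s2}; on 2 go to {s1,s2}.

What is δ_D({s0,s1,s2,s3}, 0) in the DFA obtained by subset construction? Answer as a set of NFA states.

{s0,s1,s2,s3}

δ(s0,0) = {s1,s3}; δ(s1,0) = {s0,s1,s2,s3}; δ(s2,0) = {s1,s2,s3}; δ(s3,0) = {s1,s2}.
Union: {s0,s1,s2,s3}.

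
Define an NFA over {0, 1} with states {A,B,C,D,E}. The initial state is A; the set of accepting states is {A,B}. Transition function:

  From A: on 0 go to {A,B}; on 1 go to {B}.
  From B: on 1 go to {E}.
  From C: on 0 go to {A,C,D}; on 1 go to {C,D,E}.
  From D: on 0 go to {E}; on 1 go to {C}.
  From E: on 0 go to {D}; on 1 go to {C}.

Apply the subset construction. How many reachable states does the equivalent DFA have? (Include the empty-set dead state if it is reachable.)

Start state of the DFA: {A}.
{A} --0--> {A,B}  [new]
{A} --1--> {B}  [new]
{A,B} --0--> {A,B}  [seen]
{A,B} --1--> {B,E}  [new]
{B} --0--> ∅  [new]
{B} --1--> {E}  [new]
{B,E} --0--> {D}  [new]
{B,E} --1--> {C,E}  [new]
∅ --0--> ∅  [seen]
∅ --1--> ∅  [seen]
{E} --0--> {D}  [seen]
{E} --1--> {C}  [new]
{D} --0--> {E}  [seen]
{D} --1--> {C}  [seen]
{C,E} --0--> {A,C,D}  [new]
{C,E} --1--> {C,D,E}  [new]
{C} --0--> {A,C,D}  [seen]
{C} --1--> {C,D,E}  [seen]
{A,C,D} --0--> {A,B,C,D,E}  [new]
{A,C,D} --1--> {B,C,D,E}  [new]
{C,D,E} --0--> {A,C,D,E}  [new]
{C,D,E} --1--> {C,D,E}  [seen]
{A,B,C,D,E} --0--> {A,B,C,D,E}  [seen]
{A,B,C,D,E} --1--> {B,C,D,E}  [seen]
{B,C,D,E} --0--> {A,C,D,E}  [seen]
{B,C,D,E} --1--> {C,D,E}  [seen]
{A,C,D,E} --0--> {A,B,C,D,E}  [seen]
{A,C,D,E} --1--> {B,C,D,E}  [seen]
Reachable DFA states: {A}, {A,B}, {B}, {B,E}, ∅, {E}, {D}, {C,E}, {C}, {A,C,D}, {C,D,E}, {A,B,C,D,E}, {B,C,D,E}, {A,C,D,E}.

14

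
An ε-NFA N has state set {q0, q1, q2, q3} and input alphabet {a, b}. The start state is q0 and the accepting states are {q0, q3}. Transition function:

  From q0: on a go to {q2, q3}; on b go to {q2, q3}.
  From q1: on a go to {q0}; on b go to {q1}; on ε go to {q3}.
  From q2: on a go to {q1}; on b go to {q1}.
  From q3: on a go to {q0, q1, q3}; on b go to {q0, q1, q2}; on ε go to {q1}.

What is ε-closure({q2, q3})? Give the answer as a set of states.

Begin with {q2, q3}.
q3 →ε {q1}; add q1.
ε-closure = {q1, q2, q3}.

{q1, q2, q3}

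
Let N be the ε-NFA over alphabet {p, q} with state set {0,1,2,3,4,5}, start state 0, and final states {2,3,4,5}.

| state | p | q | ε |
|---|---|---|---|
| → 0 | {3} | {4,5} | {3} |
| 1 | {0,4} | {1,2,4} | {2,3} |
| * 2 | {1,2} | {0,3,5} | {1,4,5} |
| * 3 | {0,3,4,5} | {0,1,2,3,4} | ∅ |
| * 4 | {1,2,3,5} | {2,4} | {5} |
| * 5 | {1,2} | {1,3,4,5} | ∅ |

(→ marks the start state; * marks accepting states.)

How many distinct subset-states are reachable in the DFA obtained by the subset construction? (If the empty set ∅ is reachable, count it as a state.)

3

Start state of the DFA: {0,3} (ε-closure of the NFA start).
{0,3} --p--> {0,3,4,5}  [new]
{0,3} --q--> {0,1,2,3,4,5}  [new]
{0,3,4,5} --p--> {0,1,2,3,4,5}  [seen]
{0,3,4,5} --q--> {0,1,2,3,4,5}  [seen]
{0,1,2,3,4,5} --p--> {0,1,2,3,4,5}  [seen]
{0,1,2,3,4,5} --q--> {0,1,2,3,4,5}  [seen]
Reachable DFA states: {0,3}, {0,3,4,5}, {0,1,2,3,4,5}.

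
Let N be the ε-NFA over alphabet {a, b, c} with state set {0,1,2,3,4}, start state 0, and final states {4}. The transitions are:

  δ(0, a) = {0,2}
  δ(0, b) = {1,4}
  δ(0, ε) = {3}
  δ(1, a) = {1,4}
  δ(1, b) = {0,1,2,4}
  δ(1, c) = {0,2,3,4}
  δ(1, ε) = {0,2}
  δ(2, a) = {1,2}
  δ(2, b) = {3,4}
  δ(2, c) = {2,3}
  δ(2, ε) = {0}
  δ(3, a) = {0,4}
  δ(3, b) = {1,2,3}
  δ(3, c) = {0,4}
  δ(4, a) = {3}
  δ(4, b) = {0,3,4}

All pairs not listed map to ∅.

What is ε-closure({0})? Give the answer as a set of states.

Begin with {0}.
0 →ε {3}; add 3.
ε-closure = {0,3}.

{0,3}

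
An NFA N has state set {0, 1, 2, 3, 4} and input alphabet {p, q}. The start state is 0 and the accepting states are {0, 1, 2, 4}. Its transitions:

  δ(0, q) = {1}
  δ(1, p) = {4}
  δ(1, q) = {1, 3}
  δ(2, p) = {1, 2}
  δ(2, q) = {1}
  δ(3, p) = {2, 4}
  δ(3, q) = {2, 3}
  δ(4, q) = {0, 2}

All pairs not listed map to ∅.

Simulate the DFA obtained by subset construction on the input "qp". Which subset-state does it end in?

{4}

Start: {0}.
δ(0,q) = {1}.
Union: {1}.
After q: {1}.
δ(1,p) = {4}.
Union: {4}.
After p: {4}.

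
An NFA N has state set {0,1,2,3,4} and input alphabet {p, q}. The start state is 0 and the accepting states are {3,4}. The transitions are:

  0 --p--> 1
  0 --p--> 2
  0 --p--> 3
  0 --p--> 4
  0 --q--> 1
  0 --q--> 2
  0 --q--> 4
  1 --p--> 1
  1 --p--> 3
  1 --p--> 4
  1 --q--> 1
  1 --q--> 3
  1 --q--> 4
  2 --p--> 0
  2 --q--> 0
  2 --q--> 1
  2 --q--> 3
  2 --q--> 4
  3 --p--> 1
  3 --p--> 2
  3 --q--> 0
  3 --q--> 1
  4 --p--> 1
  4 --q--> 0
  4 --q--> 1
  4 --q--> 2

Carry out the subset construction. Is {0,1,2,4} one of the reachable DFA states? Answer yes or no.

no

Start state of the DFA: {0}.
{0} --p--> {1,2,3,4}  [new]
{0} --q--> {1,2,4}  [new]
{1,2,3,4} --p--> {0,1,2,3,4}  [new]
{1,2,3,4} --q--> {0,1,2,3,4}  [seen]
{1,2,4} --p--> {0,1,3,4}  [new]
{1,2,4} --q--> {0,1,2,3,4}  [seen]
{0,1,2,3,4} --p--> {0,1,2,3,4}  [seen]
{0,1,2,3,4} --q--> {0,1,2,3,4}  [seen]
{0,1,3,4} --p--> {1,2,3,4}  [seen]
{0,1,3,4} --q--> {0,1,2,3,4}  [seen]
Reachable DFA states: {0}, {1,2,3,4}, {1,2,4}, {0,1,2,3,4}, {0,1,3,4}.
{0,1,2,4} is not among them.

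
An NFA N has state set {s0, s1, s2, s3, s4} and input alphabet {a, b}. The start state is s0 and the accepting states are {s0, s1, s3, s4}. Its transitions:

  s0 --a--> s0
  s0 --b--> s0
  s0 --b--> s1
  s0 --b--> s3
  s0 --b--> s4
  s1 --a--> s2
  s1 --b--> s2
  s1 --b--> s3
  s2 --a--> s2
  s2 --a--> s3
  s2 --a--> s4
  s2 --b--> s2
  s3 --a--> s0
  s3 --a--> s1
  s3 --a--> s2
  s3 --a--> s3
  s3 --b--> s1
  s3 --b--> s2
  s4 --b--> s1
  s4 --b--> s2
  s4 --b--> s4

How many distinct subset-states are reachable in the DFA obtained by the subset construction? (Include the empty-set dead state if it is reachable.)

Start state of the DFA: {s0}.
{s0} --a--> {s0}  [seen]
{s0} --b--> {s0, s1, s3, s4}  [new]
{s0, s1, s3, s4} --a--> {s0, s1, s2, s3}  [new]
{s0, s1, s3, s4} --b--> {s0, s1, s2, s3, s4}  [new]
{s0, s1, s2, s3} --a--> {s0, s1, s2, s3, s4}  [seen]
{s0, s1, s2, s3} --b--> {s0, s1, s2, s3, s4}  [seen]
{s0, s1, s2, s3, s4} --a--> {s0, s1, s2, s3, s4}  [seen]
{s0, s1, s2, s3, s4} --b--> {s0, s1, s2, s3, s4}  [seen]
Reachable DFA states: {s0}, {s0, s1, s3, s4}, {s0, s1, s2, s3}, {s0, s1, s2, s3, s4}.

4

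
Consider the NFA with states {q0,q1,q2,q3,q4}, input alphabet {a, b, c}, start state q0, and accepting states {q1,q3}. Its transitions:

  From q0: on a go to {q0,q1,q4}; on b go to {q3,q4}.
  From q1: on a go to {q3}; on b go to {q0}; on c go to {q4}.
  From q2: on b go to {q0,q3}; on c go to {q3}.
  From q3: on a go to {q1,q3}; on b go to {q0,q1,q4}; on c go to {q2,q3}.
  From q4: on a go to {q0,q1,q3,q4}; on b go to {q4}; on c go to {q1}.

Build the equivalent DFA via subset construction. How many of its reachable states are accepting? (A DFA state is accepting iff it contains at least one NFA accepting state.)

12

Start state of the DFA: {q0}.
{q0} --a--> {q0,q1,q4}  [new]
{q0} --b--> {q3,q4}  [new]
{q0} --c--> ∅  [new]
{q0,q1,q4} --a--> {q0,q1,q3,q4}  [new]
{q0,q1,q4} --b--> {q0,q3,q4}  [new]
{q0,q1,q4} --c--> {q1,q4}  [new]
{q3,q4} --a--> {q0,q1,q3,q4}  [seen]
{q3,q4} --b--> {q0,q1,q4}  [seen]
{q3,q4} --c--> {q1,q2,q3}  [new]
∅ --a--> ∅  [seen]
∅ --b--> ∅  [seen]
∅ --c--> ∅  [seen]
{q0,q1,q3,q4} --a--> {q0,q1,q3,q4}  [seen]
{q0,q1,q3,q4} --b--> {q0,q1,q3,q4}  [seen]
{q0,q1,q3,q4} --c--> {q1,q2,q3,q4}  [new]
{q0,q3,q4} --a--> {q0,q1,q3,q4}  [seen]
{q0,q3,q4} --b--> {q0,q1,q3,q4}  [seen]
{q0,q3,q4} --c--> {q1,q2,q3}  [seen]
{q1,q4} --a--> {q0,q1,q3,q4}  [seen]
{q1,q4} --b--> {q0,q4}  [new]
{q1,q4} --c--> {q1,q4}  [seen]
{q1,q2,q3} --a--> {q1,q3}  [new]
{q1,q2,q3} --b--> {q0,q1,q3,q4}  [seen]
{q1,q2,q3} --c--> {q2,q3,q4}  [new]
{q1,q2,q3,q4} --a--> {q0,q1,q3,q4}  [seen]
{q1,q2,q3,q4} --b--> {q0,q1,q3,q4}  [seen]
{q1,q2,q3,q4} --c--> {q1,q2,q3,q4}  [seen]
{q0,q4} --a--> {q0,q1,q3,q4}  [seen]
{q0,q4} --b--> {q3,q4}  [seen]
{q0,q4} --c--> {q1}  [new]
{q1,q3} --a--> {q1,q3}  [seen]
{q1,q3} --b--> {q0,q1,q4}  [seen]
{q1,q3} --c--> {q2,q3,q4}  [seen]
{q2,q3,q4} --a--> {q0,q1,q3,q4}  [seen]
{q2,q3,q4} --b--> {q0,q1,q3,q4}  [seen]
{q2,q3,q4} --c--> {q1,q2,q3}  [seen]
{q1} --a--> {q3}  [new]
{q1} --b--> {q0}  [seen]
{q1} --c--> {q4}  [new]
{q3} --a--> {q1,q3}  [seen]
{q3} --b--> {q0,q1,q4}  [seen]
{q3} --c--> {q2,q3}  [new]
{q4} --a--> {q0,q1,q3,q4}  [seen]
{q4} --b--> {q4}  [seen]
{q4} --c--> {q1}  [seen]
{q2,q3} --a--> {q1,q3}  [seen]
{q2,q3} --b--> {q0,q1,q3,q4}  [seen]
{q2,q3} --c--> {q2,q3}  [seen]
Reachable DFA states: {q0}, {q0,q1,q4}, {q3,q4}, ∅, {q0,q1,q3,q4}, {q0,q3,q4}, {q1,q4}, {q1,q2,q3}, {q1,q2,q3,q4}, {q0,q4}, {q1,q3}, {q2,q3,q4}, {q1}, {q3}, {q4}, {q2,q3}.
Accepting DFA states (contain an NFA accepting state): {q0,q1,q4}, {q3,q4}, {q0,q1,q3,q4}, {q0,q3,q4}, {q1,q4}, {q1,q2,q3}, {q1,q2,q3,q4}, {q1,q3}, {q2,q3,q4}, {q1}, {q3}, {q2,q3}.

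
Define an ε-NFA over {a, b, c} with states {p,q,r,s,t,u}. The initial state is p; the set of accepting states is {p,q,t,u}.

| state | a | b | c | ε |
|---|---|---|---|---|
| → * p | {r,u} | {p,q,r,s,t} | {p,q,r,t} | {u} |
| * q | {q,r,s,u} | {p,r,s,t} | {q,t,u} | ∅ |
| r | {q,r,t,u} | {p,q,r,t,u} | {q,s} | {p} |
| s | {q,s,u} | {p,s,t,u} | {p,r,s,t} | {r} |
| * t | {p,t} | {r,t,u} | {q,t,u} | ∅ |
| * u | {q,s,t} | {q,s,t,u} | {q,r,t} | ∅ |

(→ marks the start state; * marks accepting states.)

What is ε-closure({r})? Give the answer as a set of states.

{p,r,u}

Begin with {r}.
r →ε {p}; add p.
p →ε {u}; add u.
ε-closure = {p,r,u}.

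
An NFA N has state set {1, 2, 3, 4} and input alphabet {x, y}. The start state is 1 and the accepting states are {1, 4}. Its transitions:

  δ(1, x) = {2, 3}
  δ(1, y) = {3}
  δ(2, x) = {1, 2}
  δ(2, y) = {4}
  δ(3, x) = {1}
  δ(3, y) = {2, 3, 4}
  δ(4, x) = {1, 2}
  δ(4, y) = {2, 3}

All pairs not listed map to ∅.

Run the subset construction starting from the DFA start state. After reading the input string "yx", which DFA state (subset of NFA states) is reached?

Start: {1}.
δ(1,y) = {3}.
Union: {3}.
After y: {3}.
δ(3,x) = {1}.
Union: {1}.
After x: {1}.

{1}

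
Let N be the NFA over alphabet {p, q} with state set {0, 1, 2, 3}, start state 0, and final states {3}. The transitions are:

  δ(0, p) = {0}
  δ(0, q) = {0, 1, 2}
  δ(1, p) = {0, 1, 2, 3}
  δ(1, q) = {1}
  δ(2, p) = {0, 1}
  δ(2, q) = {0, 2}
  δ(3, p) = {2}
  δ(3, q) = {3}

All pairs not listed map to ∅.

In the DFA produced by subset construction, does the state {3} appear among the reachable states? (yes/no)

no

Start state of the DFA: {0}.
{0} --p--> {0}  [seen]
{0} --q--> {0, 1, 2}  [new]
{0, 1, 2} --p--> {0, 1, 2, 3}  [new]
{0, 1, 2} --q--> {0, 1, 2}  [seen]
{0, 1, 2, 3} --p--> {0, 1, 2, 3}  [seen]
{0, 1, 2, 3} --q--> {0, 1, 2, 3}  [seen]
Reachable DFA states: {0}, {0, 1, 2}, {0, 1, 2, 3}.
{3} is not among them.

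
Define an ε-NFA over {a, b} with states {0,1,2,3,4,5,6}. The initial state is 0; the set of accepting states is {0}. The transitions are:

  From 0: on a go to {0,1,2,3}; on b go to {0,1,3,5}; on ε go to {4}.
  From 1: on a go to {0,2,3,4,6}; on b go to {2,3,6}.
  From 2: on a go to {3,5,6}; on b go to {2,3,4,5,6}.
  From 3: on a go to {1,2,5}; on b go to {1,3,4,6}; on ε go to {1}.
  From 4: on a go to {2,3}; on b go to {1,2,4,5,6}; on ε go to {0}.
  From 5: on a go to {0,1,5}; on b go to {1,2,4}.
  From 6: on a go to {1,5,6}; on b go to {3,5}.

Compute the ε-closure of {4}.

Begin with {4}.
4 →ε {0}; add 0.
ε-closure = {0,4}.

{0,4}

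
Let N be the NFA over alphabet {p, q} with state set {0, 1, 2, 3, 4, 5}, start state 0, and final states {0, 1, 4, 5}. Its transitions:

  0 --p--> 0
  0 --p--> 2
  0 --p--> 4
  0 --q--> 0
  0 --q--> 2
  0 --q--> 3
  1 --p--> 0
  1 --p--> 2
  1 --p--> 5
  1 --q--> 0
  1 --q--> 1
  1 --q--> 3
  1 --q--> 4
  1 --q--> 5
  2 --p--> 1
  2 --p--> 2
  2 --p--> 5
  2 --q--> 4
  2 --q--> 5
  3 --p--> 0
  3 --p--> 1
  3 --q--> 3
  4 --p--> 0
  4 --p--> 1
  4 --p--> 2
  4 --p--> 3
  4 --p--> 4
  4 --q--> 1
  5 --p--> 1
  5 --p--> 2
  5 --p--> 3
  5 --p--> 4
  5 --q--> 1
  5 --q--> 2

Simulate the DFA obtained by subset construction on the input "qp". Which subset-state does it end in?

{0, 1, 2, 4, 5}

Start: {0}.
δ(0,q) = {0, 2, 3}.
Union: {0, 2, 3}.
After q: {0, 2, 3}.
δ(0,p) = {0, 2, 4}; δ(2,p) = {1, 2, 5}; δ(3,p) = {0, 1}.
Union: {0, 1, 2, 4, 5}.
After p: {0, 1, 2, 4, 5}.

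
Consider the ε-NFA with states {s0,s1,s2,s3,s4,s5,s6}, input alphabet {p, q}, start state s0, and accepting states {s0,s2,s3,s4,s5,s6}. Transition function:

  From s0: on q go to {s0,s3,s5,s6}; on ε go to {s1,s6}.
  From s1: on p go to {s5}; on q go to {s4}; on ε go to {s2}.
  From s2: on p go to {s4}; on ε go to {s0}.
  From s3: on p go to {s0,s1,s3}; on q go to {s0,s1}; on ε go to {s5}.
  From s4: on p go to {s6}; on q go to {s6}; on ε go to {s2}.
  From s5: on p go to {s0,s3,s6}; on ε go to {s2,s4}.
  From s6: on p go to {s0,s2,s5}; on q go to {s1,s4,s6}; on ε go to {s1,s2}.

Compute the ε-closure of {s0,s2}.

Begin with {s0,s2}.
s0 →ε {s1,s6}; add s1, s6.
ε-closure = {s0,s1,s2,s6}.

{s0,s1,s2,s6}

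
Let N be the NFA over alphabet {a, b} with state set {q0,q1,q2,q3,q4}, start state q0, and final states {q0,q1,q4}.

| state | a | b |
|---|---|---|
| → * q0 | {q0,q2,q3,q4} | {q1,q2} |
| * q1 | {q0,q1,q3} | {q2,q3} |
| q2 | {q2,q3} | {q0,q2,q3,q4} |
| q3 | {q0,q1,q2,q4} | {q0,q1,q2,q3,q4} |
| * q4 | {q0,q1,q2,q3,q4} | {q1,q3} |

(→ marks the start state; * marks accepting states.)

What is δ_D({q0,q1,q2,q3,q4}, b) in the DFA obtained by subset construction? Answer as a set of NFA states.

{q0,q1,q2,q3,q4}

δ(q0,b) = {q1,q2}; δ(q1,b) = {q2,q3}; δ(q2,b) = {q0,q2,q3,q4}; δ(q3,b) = {q0,q1,q2,q3,q4}; δ(q4,b) = {q1,q3}.
Union: {q0,q1,q2,q3,q4}.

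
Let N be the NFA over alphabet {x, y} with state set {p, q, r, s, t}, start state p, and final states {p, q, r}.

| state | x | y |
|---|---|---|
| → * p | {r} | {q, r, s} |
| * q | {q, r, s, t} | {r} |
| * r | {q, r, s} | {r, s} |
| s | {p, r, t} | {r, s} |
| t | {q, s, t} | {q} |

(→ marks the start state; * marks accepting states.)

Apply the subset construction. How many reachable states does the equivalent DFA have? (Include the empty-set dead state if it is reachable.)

Start state of the DFA: {p}.
{p} --x--> {r}  [new]
{p} --y--> {q, r, s}  [new]
{r} --x--> {q, r, s}  [seen]
{r} --y--> {r, s}  [new]
{q, r, s} --x--> {p, q, r, s, t}  [new]
{q, r, s} --y--> {r, s}  [seen]
{r, s} --x--> {p, q, r, s, t}  [seen]
{r, s} --y--> {r, s}  [seen]
{p, q, r, s, t} --x--> {p, q, r, s, t}  [seen]
{p, q, r, s, t} --y--> {q, r, s}  [seen]
Reachable DFA states: {p}, {r}, {q, r, s}, {r, s}, {p, q, r, s, t}.

5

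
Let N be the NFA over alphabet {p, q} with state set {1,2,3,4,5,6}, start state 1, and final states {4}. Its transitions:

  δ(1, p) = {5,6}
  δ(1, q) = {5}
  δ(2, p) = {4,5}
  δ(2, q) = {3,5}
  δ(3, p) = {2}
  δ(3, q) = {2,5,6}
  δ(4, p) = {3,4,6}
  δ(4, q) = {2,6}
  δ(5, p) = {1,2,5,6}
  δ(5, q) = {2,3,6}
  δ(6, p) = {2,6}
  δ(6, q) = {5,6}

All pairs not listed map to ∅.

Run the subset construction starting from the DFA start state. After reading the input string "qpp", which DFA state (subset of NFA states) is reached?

{1,2,4,5,6}

Start: {1}.
δ(1,q) = {5}.
Union: {5}.
After q: {5}.
δ(5,p) = {1,2,5,6}.
Union: {1,2,5,6}.
After p: {1,2,5,6}.
δ(1,p) = {5,6}; δ(2,p) = {4,5}; δ(5,p) = {1,2,5,6}; δ(6,p) = {2,6}.
Union: {1,2,4,5,6}.
After p: {1,2,4,5,6}.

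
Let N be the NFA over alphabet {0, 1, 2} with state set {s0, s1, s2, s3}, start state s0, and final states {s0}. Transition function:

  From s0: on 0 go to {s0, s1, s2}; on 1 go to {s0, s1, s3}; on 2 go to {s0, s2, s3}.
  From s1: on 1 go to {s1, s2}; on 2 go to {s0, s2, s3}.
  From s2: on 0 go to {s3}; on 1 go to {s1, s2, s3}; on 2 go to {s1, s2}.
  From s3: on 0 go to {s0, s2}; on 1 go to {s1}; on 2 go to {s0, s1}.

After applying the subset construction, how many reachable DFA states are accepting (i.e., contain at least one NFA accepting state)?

5

Start state of the DFA: {s0}.
{s0} --0--> {s0, s1, s2}  [new]
{s0} --1--> {s0, s1, s3}  [new]
{s0} --2--> {s0, s2, s3}  [new]
{s0, s1, s2} --0--> {s0, s1, s2, s3}  [new]
{s0, s1, s2} --1--> {s0, s1, s2, s3}  [seen]
{s0, s1, s2} --2--> {s0, s1, s2, s3}  [seen]
{s0, s1, s3} --0--> {s0, s1, s2}  [seen]
{s0, s1, s3} --1--> {s0, s1, s2, s3}  [seen]
{s0, s1, s3} --2--> {s0, s1, s2, s3}  [seen]
{s0, s2, s3} --0--> {s0, s1, s2, s3}  [seen]
{s0, s2, s3} --1--> {s0, s1, s2, s3}  [seen]
{s0, s2, s3} --2--> {s0, s1, s2, s3}  [seen]
{s0, s1, s2, s3} --0--> {s0, s1, s2, s3}  [seen]
{s0, s1, s2, s3} --1--> {s0, s1, s2, s3}  [seen]
{s0, s1, s2, s3} --2--> {s0, s1, s2, s3}  [seen]
Reachable DFA states: {s0}, {s0, s1, s2}, {s0, s1, s3}, {s0, s2, s3}, {s0, s1, s2, s3}.
Accepting DFA states (contain an NFA accepting state): {s0}, {s0, s1, s2}, {s0, s1, s3}, {s0, s2, s3}, {s0, s1, s2, s3}.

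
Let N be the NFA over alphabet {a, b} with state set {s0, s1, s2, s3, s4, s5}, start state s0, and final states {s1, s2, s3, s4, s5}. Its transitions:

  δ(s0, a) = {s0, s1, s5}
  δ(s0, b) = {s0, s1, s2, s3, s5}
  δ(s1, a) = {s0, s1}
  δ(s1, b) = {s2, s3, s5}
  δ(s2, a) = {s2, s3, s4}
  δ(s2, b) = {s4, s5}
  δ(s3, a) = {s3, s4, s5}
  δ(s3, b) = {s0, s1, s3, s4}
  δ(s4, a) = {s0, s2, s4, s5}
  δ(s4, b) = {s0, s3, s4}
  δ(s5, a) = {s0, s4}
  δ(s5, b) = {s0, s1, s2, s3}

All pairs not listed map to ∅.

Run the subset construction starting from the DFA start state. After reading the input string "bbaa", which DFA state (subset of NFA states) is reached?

{s0, s1, s2, s3, s4, s5}

Start: {s0}.
δ(s0,b) = {s0, s1, s2, s3, s5}.
Union: {s0, s1, s2, s3, s5}.
After b: {s0, s1, s2, s3, s5}.
δ(s0,b) = {s0, s1, s2, s3, s5}; δ(s1,b) = {s2, s3, s5}; δ(s2,b) = {s4, s5}; δ(s3,b) = {s0, s1, s3, s4}; δ(s5,b) = {s0, s1, s2, s3}.
Union: {s0, s1, s2, s3, s4, s5}.
After b: {s0, s1, s2, s3, s4, s5}.
δ(s0,a) = {s0, s1, s5}; δ(s1,a) = {s0, s1}; δ(s2,a) = {s2, s3, s4}; δ(s3,a) = {s3, s4, s5}; δ(s4,a) = {s0, s2, s4, s5}; δ(s5,a) = {s0, s4}.
Union: {s0, s1, s2, s3, s4, s5}.
After a: {s0, s1, s2, s3, s4, s5}.
δ(s0,a) = {s0, s1, s5}; δ(s1,a) = {s0, s1}; δ(s2,a) = {s2, s3, s4}; δ(s3,a) = {s3, s4, s5}; δ(s4,a) = {s0, s2, s4, s5}; δ(s5,a) = {s0, s4}.
Union: {s0, s1, s2, s3, s4, s5}.
After a: {s0, s1, s2, s3, s4, s5}.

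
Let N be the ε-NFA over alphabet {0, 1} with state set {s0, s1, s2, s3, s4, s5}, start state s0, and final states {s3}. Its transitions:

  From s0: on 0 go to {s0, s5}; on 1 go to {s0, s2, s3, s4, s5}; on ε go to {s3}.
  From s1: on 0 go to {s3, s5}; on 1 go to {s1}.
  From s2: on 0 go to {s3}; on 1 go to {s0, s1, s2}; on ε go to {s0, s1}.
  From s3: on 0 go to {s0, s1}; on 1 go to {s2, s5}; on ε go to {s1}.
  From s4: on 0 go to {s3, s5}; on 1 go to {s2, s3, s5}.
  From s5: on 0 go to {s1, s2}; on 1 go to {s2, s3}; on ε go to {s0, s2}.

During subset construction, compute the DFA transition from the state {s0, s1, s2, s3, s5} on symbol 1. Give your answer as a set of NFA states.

{s0, s1, s2, s3, s4, s5}

δ(s0,1) = {s0, s2, s3, s4, s5}; δ(s1,1) = {s1}; δ(s2,1) = {s0, s1, s2}; δ(s3,1) = {s2, s5}; δ(s5,1) = {s2, s3}.
Union: {s0, s1, s2, s3, s4, s5}.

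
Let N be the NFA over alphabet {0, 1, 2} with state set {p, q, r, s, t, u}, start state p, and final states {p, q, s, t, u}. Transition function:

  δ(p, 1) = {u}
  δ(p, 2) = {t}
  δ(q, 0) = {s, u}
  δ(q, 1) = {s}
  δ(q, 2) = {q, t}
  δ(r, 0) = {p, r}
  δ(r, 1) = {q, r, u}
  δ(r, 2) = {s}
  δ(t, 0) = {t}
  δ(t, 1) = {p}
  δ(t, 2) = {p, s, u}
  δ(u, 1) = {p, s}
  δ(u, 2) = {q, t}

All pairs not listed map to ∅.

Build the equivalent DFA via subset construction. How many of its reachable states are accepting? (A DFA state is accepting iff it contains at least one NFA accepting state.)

8

Start state of the DFA: {p}.
{p} --0--> ∅  [new]
{p} --1--> {u}  [new]
{p} --2--> {t}  [new]
∅ --0--> ∅  [seen]
∅ --1--> ∅  [seen]
∅ --2--> ∅  [seen]
{u} --0--> ∅  [seen]
{u} --1--> {p, s}  [new]
{u} --2--> {q, t}  [new]
{t} --0--> {t}  [seen]
{t} --1--> {p}  [seen]
{t} --2--> {p, s, u}  [new]
{p, s} --0--> ∅  [seen]
{p, s} --1--> {u}  [seen]
{p, s} --2--> {t}  [seen]
{q, t} --0--> {s, t, u}  [new]
{q, t} --1--> {p, s}  [seen]
{q, t} --2--> {p, q, s, t, u}  [new]
{p, s, u} --0--> ∅  [seen]
{p, s, u} --1--> {p, s, u}  [seen]
{p, s, u} --2--> {q, t}  [seen]
{s, t, u} --0--> {t}  [seen]
{s, t, u} --1--> {p, s}  [seen]
{s, t, u} --2--> {p, q, s, t, u}  [seen]
{p, q, s, t, u} --0--> {s, t, u}  [seen]
{p, q, s, t, u} --1--> {p, s, u}  [seen]
{p, q, s, t, u} --2--> {p, q, s, t, u}  [seen]
Reachable DFA states: {p}, ∅, {u}, {t}, {p, s}, {q, t}, {p, s, u}, {s, t, u}, {p, q, s, t, u}.
Accepting DFA states (contain an NFA accepting state): {p}, {u}, {t}, {p, s}, {q, t}, {p, s, u}, {s, t, u}, {p, q, s, t, u}.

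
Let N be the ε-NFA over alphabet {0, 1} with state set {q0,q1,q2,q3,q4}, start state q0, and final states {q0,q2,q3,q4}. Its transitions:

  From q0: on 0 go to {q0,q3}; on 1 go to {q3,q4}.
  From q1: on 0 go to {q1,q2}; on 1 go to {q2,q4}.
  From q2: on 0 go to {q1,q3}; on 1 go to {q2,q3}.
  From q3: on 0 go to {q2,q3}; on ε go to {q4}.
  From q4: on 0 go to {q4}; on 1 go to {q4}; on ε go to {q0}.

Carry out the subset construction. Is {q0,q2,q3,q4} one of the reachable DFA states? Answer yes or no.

yes

Start state of the DFA: {q0} (ε-closure of the NFA start).
{q0} --0--> {q0,q3,q4}  [new]
{q0} --1--> {q0,q3,q4}  [seen]
{q0,q3,q4} --0--> {q0,q2,q3,q4}  [new]
{q0,q3,q4} --1--> {q0,q3,q4}  [seen]
{q0,q2,q3,q4} --0--> {q0,q1,q2,q3,q4}  [new]
{q0,q2,q3,q4} --1--> {q0,q2,q3,q4}  [seen]
{q0,q1,q2,q3,q4} --0--> {q0,q1,q2,q3,q4}  [seen]
{q0,q1,q2,q3,q4} --1--> {q0,q2,q3,q4}  [seen]
Reachable DFA states: {q0}, {q0,q3,q4}, {q0,q2,q3,q4}, {q0,q1,q2,q3,q4}.
{q0,q2,q3,q4} is among them.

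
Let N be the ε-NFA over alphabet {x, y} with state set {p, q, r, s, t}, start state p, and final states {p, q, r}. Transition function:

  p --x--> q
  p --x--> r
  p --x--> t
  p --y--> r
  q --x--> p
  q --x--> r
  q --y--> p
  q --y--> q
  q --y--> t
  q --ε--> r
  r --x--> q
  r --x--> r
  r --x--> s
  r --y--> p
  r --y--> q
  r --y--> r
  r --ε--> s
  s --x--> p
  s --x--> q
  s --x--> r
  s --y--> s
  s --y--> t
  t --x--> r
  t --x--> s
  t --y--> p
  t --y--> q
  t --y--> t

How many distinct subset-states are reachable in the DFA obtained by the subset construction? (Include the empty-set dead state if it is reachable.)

5

Start state of the DFA: {p} (ε-closure of the NFA start).
{p} --x--> {q, r, s, t}  [new]
{p} --y--> {r, s}  [new]
{q, r, s, t} --x--> {p, q, r, s}  [new]
{q, r, s, t} --y--> {p, q, r, s, t}  [new]
{r, s} --x--> {p, q, r, s}  [seen]
{r, s} --y--> {p, q, r, s, t}  [seen]
{p, q, r, s} --x--> {p, q, r, s, t}  [seen]
{p, q, r, s} --y--> {p, q, r, s, t}  [seen]
{p, q, r, s, t} --x--> {p, q, r, s, t}  [seen]
{p, q, r, s, t} --y--> {p, q, r, s, t}  [seen]
Reachable DFA states: {p}, {q, r, s, t}, {r, s}, {p, q, r, s}, {p, q, r, s, t}.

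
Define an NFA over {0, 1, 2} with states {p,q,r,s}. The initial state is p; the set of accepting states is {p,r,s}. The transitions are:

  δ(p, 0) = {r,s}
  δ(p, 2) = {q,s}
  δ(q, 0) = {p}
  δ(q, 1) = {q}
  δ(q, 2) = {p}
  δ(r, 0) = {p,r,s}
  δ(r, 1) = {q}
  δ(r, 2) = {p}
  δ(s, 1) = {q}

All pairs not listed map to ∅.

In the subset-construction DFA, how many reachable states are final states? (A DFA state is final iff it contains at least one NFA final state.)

5

Start state of the DFA: {p}.
{p} --0--> {r,s}  [new]
{p} --1--> ∅  [new]
{p} --2--> {q,s}  [new]
{r,s} --0--> {p,r,s}  [new]
{r,s} --1--> {q}  [new]
{r,s} --2--> {p}  [seen]
∅ --0--> ∅  [seen]
∅ --1--> ∅  [seen]
∅ --2--> ∅  [seen]
{q,s} --0--> {p}  [seen]
{q,s} --1--> {q}  [seen]
{q,s} --2--> {p}  [seen]
{p,r,s} --0--> {p,r,s}  [seen]
{p,r,s} --1--> {q}  [seen]
{p,r,s} --2--> {p,q,s}  [new]
{q} --0--> {p}  [seen]
{q} --1--> {q}  [seen]
{q} --2--> {p}  [seen]
{p,q,s} --0--> {p,r,s}  [seen]
{p,q,s} --1--> {q}  [seen]
{p,q,s} --2--> {p,q,s}  [seen]
Reachable DFA states: {p}, {r,s}, ∅, {q,s}, {p,r,s}, {q}, {p,q,s}.
Accepting DFA states (contain an NFA accepting state): {p}, {r,s}, {q,s}, {p,r,s}, {p,q,s}.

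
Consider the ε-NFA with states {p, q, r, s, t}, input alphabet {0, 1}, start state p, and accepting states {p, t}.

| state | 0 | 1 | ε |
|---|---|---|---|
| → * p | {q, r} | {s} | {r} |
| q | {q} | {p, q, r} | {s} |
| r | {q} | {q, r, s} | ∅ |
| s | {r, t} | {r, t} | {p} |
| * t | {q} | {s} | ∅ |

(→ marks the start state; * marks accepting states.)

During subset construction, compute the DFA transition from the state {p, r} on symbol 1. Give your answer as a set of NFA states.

δ(p,1) = {s}; δ(r,1) = {q, r, s}.
Union: {q, r, s}.
ε-closure gives {p, q, r, s}.

{p, q, r, s}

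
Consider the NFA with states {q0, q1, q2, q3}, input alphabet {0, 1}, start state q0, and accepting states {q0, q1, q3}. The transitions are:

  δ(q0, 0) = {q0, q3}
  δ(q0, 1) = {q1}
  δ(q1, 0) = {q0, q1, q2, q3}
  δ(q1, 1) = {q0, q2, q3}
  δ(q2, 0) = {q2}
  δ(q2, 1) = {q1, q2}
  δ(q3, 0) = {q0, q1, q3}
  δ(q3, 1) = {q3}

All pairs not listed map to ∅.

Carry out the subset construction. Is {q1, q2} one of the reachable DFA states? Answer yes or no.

Start state of the DFA: {q0}.
{q0} --0--> {q0, q3}  [new]
{q0} --1--> {q1}  [new]
{q0, q3} --0--> {q0, q1, q3}  [new]
{q0, q3} --1--> {q1, q3}  [new]
{q1} --0--> {q0, q1, q2, q3}  [new]
{q1} --1--> {q0, q2, q3}  [new]
{q0, q1, q3} --0--> {q0, q1, q2, q3}  [seen]
{q0, q1, q3} --1--> {q0, q1, q2, q3}  [seen]
{q1, q3} --0--> {q0, q1, q2, q3}  [seen]
{q1, q3} --1--> {q0, q2, q3}  [seen]
{q0, q1, q2, q3} --0--> {q0, q1, q2, q3}  [seen]
{q0, q1, q2, q3} --1--> {q0, q1, q2, q3}  [seen]
{q0, q2, q3} --0--> {q0, q1, q2, q3}  [seen]
{q0, q2, q3} --1--> {q1, q2, q3}  [new]
{q1, q2, q3} --0--> {q0, q1, q2, q3}  [seen]
{q1, q2, q3} --1--> {q0, q1, q2, q3}  [seen]
Reachable DFA states: {q0}, {q0, q3}, {q1}, {q0, q1, q3}, {q1, q3}, {q0, q1, q2, q3}, {q0, q2, q3}, {q1, q2, q3}.
{q1, q2} is not among them.

no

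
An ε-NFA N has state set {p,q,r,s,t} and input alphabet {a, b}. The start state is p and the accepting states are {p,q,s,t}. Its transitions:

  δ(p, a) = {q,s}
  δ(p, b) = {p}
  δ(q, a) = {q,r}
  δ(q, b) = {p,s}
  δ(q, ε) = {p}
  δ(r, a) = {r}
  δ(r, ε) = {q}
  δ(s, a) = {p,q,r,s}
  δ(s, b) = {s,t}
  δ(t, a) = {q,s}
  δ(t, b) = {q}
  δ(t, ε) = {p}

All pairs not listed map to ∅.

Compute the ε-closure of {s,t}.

Begin with {s,t}.
t →ε {p}; add p.
ε-closure = {p,s,t}.

{p,s,t}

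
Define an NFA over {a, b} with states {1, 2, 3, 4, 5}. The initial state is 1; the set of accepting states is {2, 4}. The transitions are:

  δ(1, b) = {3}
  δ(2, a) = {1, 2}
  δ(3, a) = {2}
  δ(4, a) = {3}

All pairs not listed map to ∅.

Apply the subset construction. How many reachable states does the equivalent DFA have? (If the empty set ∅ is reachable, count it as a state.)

5

Start state of the DFA: {1}.
{1} --a--> ∅  [new]
{1} --b--> {3}  [new]
∅ --a--> ∅  [seen]
∅ --b--> ∅  [seen]
{3} --a--> {2}  [new]
{3} --b--> ∅  [seen]
{2} --a--> {1, 2}  [new]
{2} --b--> ∅  [seen]
{1, 2} --a--> {1, 2}  [seen]
{1, 2} --b--> {3}  [seen]
Reachable DFA states: {1}, ∅, {3}, {2}, {1, 2}.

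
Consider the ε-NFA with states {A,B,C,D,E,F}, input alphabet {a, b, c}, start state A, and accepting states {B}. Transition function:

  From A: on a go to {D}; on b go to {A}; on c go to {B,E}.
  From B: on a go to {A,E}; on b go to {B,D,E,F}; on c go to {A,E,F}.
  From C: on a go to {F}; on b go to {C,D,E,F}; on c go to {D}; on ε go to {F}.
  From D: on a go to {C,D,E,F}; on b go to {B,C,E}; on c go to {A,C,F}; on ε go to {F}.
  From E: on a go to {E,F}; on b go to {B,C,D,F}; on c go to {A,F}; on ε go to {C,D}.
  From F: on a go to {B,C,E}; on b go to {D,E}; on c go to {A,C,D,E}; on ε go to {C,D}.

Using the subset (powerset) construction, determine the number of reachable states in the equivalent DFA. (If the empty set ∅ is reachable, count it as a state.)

5

Start state of the DFA: {A} (ε-closure of the NFA start).
{A} --a--> {C,D,F}  [new]
{A} --b--> {A}  [seen]
{A} --c--> {B,C,D,E,F}  [new]
{C,D,F} --a--> {B,C,D,E,F}  [seen]
{C,D,F} --b--> {B,C,D,E,F}  [seen]
{C,D,F} --c--> {A,C,D,E,F}  [new]
{B,C,D,E,F} --a--> {A,B,C,D,E,F}  [new]
{B,C,D,E,F} --b--> {B,C,D,E,F}  [seen]
{B,C,D,E,F} --c--> {A,C,D,E,F}  [seen]
{A,C,D,E,F} --a--> {B,C,D,E,F}  [seen]
{A,C,D,E,F} --b--> {A,B,C,D,E,F}  [seen]
{A,C,D,E,F} --c--> {A,B,C,D,E,F}  [seen]
{A,B,C,D,E,F} --a--> {A,B,C,D,E,F}  [seen]
{A,B,C,D,E,F} --b--> {A,B,C,D,E,F}  [seen]
{A,B,C,D,E,F} --c--> {A,B,C,D,E,F}  [seen]
Reachable DFA states: {A}, {C,D,F}, {B,C,D,E,F}, {A,C,D,E,F}, {A,B,C,D,E,F}.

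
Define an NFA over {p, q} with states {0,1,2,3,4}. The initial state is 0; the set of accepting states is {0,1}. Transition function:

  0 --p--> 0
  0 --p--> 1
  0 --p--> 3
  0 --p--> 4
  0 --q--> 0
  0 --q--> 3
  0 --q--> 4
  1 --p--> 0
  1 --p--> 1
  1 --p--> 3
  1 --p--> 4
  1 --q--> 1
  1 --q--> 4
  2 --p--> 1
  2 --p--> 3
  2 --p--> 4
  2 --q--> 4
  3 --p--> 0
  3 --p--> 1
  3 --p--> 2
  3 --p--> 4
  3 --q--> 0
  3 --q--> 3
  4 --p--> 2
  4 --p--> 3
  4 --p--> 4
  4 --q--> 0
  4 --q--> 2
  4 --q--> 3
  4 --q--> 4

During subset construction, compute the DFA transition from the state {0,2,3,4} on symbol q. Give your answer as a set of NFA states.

δ(0,q) = {0,3,4}; δ(2,q) = {4}; δ(3,q) = {0,3}; δ(4,q) = {0,2,3,4}.
Union: {0,2,3,4}.

{0,2,3,4}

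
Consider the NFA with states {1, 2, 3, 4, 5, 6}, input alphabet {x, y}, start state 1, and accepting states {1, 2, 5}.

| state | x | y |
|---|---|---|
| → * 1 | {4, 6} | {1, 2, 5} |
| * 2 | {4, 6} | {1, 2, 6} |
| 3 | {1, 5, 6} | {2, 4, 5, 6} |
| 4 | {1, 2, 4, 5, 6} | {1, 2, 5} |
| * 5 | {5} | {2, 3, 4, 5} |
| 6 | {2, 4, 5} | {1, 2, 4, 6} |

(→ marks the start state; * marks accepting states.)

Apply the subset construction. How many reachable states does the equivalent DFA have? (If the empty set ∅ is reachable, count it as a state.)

6

Start state of the DFA: {1}.
{1} --x--> {4, 6}  [new]
{1} --y--> {1, 2, 5}  [new]
{4, 6} --x--> {1, 2, 4, 5, 6}  [new]
{4, 6} --y--> {1, 2, 4, 5, 6}  [seen]
{1, 2, 5} --x--> {4, 5, 6}  [new]
{1, 2, 5} --y--> {1, 2, 3, 4, 5, 6}  [new]
{1, 2, 4, 5, 6} --x--> {1, 2, 4, 5, 6}  [seen]
{1, 2, 4, 5, 6} --y--> {1, 2, 3, 4, 5, 6}  [seen]
{4, 5, 6} --x--> {1, 2, 4, 5, 6}  [seen]
{4, 5, 6} --y--> {1, 2, 3, 4, 5, 6}  [seen]
{1, 2, 3, 4, 5, 6} --x--> {1, 2, 4, 5, 6}  [seen]
{1, 2, 3, 4, 5, 6} --y--> {1, 2, 3, 4, 5, 6}  [seen]
Reachable DFA states: {1}, {4, 6}, {1, 2, 5}, {1, 2, 4, 5, 6}, {4, 5, 6}, {1, 2, 3, 4, 5, 6}.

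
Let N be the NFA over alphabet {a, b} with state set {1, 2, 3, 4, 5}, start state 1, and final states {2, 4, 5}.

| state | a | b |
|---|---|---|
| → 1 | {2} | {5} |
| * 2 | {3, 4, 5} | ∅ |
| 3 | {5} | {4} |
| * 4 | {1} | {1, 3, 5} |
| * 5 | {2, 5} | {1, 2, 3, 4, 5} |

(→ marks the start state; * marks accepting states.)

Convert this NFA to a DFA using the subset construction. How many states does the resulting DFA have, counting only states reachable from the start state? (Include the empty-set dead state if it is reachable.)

9

Start state of the DFA: {1}.
{1} --a--> {2}  [new]
{1} --b--> {5}  [new]
{2} --a--> {3, 4, 5}  [new]
{2} --b--> ∅  [new]
{5} --a--> {2, 5}  [new]
{5} --b--> {1, 2, 3, 4, 5}  [new]
{3, 4, 5} --a--> {1, 2, 5}  [new]
{3, 4, 5} --b--> {1, 2, 3, 4, 5}  [seen]
∅ --a--> ∅  [seen]
∅ --b--> ∅  [seen]
{2, 5} --a--> {2, 3, 4, 5}  [new]
{2, 5} --b--> {1, 2, 3, 4, 5}  [seen]
{1, 2, 3, 4, 5} --a--> {1, 2, 3, 4, 5}  [seen]
{1, 2, 3, 4, 5} --b--> {1, 2, 3, 4, 5}  [seen]
{1, 2, 5} --a--> {2, 3, 4, 5}  [seen]
{1, 2, 5} --b--> {1, 2, 3, 4, 5}  [seen]
{2, 3, 4, 5} --a--> {1, 2, 3, 4, 5}  [seen]
{2, 3, 4, 5} --b--> {1, 2, 3, 4, 5}  [seen]
Reachable DFA states: {1}, {2}, {5}, {3, 4, 5}, ∅, {2, 5}, {1, 2, 3, 4, 5}, {1, 2, 5}, {2, 3, 4, 5}.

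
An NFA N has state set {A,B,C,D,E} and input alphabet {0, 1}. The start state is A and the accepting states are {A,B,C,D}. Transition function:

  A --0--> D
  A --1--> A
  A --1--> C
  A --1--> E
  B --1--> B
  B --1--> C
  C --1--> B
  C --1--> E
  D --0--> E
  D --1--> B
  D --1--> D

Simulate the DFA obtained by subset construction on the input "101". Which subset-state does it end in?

{B,D}

Start: {A}.
δ(A,1) = {A,C,E}.
Union: {A,C,E}.
After 1: {A,C,E}.
δ(A,0) = {D}; δ(C,0) = ∅; δ(E,0) = ∅.
Union: {D}.
After 0: {D}.
δ(D,1) = {B,D}.
Union: {B,D}.
After 1: {B,D}.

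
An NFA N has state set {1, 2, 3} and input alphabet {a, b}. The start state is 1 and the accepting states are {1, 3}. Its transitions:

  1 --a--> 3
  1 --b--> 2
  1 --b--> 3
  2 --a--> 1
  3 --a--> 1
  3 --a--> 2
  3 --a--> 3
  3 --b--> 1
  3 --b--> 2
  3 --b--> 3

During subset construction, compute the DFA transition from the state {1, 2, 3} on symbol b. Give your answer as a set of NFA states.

δ(1,b) = {2, 3}; δ(2,b) = ∅; δ(3,b) = {1, 2, 3}.
Union: {1, 2, 3}.

{1, 2, 3}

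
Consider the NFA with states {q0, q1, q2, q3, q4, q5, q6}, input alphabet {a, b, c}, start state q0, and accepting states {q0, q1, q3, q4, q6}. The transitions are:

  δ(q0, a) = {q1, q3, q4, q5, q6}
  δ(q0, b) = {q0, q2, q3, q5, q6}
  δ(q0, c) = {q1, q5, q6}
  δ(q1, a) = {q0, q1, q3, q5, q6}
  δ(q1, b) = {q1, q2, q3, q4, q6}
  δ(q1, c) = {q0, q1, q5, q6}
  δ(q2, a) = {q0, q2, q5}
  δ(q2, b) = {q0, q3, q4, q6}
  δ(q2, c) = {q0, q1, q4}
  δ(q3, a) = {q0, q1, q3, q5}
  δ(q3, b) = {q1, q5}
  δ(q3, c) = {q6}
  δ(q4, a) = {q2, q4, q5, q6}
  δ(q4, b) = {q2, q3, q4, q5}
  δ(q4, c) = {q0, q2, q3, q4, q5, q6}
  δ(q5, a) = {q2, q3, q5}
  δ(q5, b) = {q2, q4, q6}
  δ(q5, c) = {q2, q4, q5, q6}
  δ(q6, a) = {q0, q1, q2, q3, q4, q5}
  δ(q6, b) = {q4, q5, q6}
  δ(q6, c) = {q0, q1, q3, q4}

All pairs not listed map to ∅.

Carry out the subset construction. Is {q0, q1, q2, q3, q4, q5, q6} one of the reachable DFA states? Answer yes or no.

yes

Start state of the DFA: {q0}.
{q0} --a--> {q1, q3, q4, q5, q6}  [new]
{q0} --b--> {q0, q2, q3, q5, q6}  [new]
{q0} --c--> {q1, q5, q6}  [new]
{q1, q3, q4, q5, q6} --a--> {q0, q1, q2, q3, q4, q5, q6}  [new]
{q1, q3, q4, q5, q6} --b--> {q1, q2, q3, q4, q5, q6}  [new]
{q1, q3, q4, q5, q6} --c--> {q0, q1, q2, q3, q4, q5, q6}  [seen]
{q0, q2, q3, q5, q6} --a--> {q0, q1, q2, q3, q4, q5, q6}  [seen]
{q0, q2, q3, q5, q6} --b--> {q0, q1, q2, q3, q4, q5, q6}  [seen]
{q0, q2, q3, q5, q6} --c--> {q0, q1, q2, q3, q4, q5, q6}  [seen]
{q1, q5, q6} --a--> {q0, q1, q2, q3, q4, q5, q6}  [seen]
{q1, q5, q6} --b--> {q1, q2, q3, q4, q5, q6}  [seen]
{q1, q5, q6} --c--> {q0, q1, q2, q3, q4, q5, q6}  [seen]
{q0, q1, q2, q3, q4, q5, q6} --a--> {q0, q1, q2, q3, q4, q5, q6}  [seen]
{q0, q1, q2, q3, q4, q5, q6} --b--> {q0, q1, q2, q3, q4, q5, q6}  [seen]
{q0, q1, q2, q3, q4, q5, q6} --c--> {q0, q1, q2, q3, q4, q5, q6}  [seen]
{q1, q2, q3, q4, q5, q6} --a--> {q0, q1, q2, q3, q4, q5, q6}  [seen]
{q1, q2, q3, q4, q5, q6} --b--> {q0, q1, q2, q3, q4, q5, q6}  [seen]
{q1, q2, q3, q4, q5, q6} --c--> {q0, q1, q2, q3, q4, q5, q6}  [seen]
Reachable DFA states: {q0}, {q1, q3, q4, q5, q6}, {q0, q2, q3, q5, q6}, {q1, q5, q6}, {q0, q1, q2, q3, q4, q5, q6}, {q1, q2, q3, q4, q5, q6}.
{q0, q1, q2, q3, q4, q5, q6} is among them.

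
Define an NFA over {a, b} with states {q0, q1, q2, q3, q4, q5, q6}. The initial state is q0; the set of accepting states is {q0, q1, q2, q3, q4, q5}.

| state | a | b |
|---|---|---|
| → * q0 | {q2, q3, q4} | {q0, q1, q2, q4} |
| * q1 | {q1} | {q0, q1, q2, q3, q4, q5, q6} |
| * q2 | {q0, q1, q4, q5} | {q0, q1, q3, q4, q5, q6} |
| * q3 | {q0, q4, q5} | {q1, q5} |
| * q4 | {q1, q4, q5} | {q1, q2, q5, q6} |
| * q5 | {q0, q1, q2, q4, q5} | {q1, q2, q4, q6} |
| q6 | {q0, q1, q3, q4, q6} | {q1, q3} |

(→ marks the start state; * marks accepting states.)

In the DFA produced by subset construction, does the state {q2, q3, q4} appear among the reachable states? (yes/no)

yes

Start state of the DFA: {q0}.
{q0} --a--> {q2, q3, q4}  [new]
{q0} --b--> {q0, q1, q2, q4}  [new]
{q2, q3, q4} --a--> {q0, q1, q4, q5}  [new]
{q2, q3, q4} --b--> {q0, q1, q2, q3, q4, q5, q6}  [new]
{q0, q1, q2, q4} --a--> {q0, q1, q2, q3, q4, q5}  [new]
{q0, q1, q2, q4} --b--> {q0, q1, q2, q3, q4, q5, q6}  [seen]
{q0, q1, q4, q5} --a--> {q0, q1, q2, q3, q4, q5}  [seen]
{q0, q1, q4, q5} --b--> {q0, q1, q2, q3, q4, q5, q6}  [seen]
{q0, q1, q2, q3, q4, q5, q6} --a--> {q0, q1, q2, q3, q4, q5, q6}  [seen]
{q0, q1, q2, q3, q4, q5, q6} --b--> {q0, q1, q2, q3, q4, q5, q6}  [seen]
{q0, q1, q2, q3, q4, q5} --a--> {q0, q1, q2, q3, q4, q5}  [seen]
{q0, q1, q2, q3, q4, q5} --b--> {q0, q1, q2, q3, q4, q5, q6}  [seen]
Reachable DFA states: {q0}, {q2, q3, q4}, {q0, q1, q2, q4}, {q0, q1, q4, q5}, {q0, q1, q2, q3, q4, q5, q6}, {q0, q1, q2, q3, q4, q5}.
{q2, q3, q4} is among them.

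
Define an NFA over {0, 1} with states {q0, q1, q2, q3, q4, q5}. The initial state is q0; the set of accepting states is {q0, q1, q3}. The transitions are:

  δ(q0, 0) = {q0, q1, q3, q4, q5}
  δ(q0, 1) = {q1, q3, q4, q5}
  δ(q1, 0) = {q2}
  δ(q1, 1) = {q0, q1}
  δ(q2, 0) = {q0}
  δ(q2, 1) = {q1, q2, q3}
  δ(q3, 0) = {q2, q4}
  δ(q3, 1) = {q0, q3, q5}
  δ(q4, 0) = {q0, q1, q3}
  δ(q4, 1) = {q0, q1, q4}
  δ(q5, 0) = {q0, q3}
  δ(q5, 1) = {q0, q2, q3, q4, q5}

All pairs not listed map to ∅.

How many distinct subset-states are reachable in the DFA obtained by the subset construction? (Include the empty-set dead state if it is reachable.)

5

Start state of the DFA: {q0}.
{q0} --0--> {q0, q1, q3, q4, q5}  [new]
{q0} --1--> {q1, q3, q4, q5}  [new]
{q0, q1, q3, q4, q5} --0--> {q0, q1, q2, q3, q4, q5}  [new]
{q0, q1, q3, q4, q5} --1--> {q0, q1, q2, q3, q4, q5}  [seen]
{q1, q3, q4, q5} --0--> {q0, q1, q2, q3, q4}  [new]
{q1, q3, q4, q5} --1--> {q0, q1, q2, q3, q4, q5}  [seen]
{q0, q1, q2, q3, q4, q5} --0--> {q0, q1, q2, q3, q4, q5}  [seen]
{q0, q1, q2, q3, q4, q5} --1--> {q0, q1, q2, q3, q4, q5}  [seen]
{q0, q1, q2, q3, q4} --0--> {q0, q1, q2, q3, q4, q5}  [seen]
{q0, q1, q2, q3, q4} --1--> {q0, q1, q2, q3, q4, q5}  [seen]
Reachable DFA states: {q0}, {q0, q1, q3, q4, q5}, {q1, q3, q4, q5}, {q0, q1, q2, q3, q4, q5}, {q0, q1, q2, q3, q4}.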